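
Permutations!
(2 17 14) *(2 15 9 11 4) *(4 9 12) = (2 17 14 15 12 4)(9 11) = [0, 1, 17, 3, 2, 5, 6, 7, 8, 11, 10, 9, 4, 13, 15, 12, 16, 14]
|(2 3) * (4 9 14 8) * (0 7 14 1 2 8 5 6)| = |(0 7 14 5 6)(1 2 3 8 4 9)| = 30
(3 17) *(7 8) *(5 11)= [0, 1, 2, 17, 4, 11, 6, 8, 7, 9, 10, 5, 12, 13, 14, 15, 16, 3]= (3 17)(5 11)(7 8)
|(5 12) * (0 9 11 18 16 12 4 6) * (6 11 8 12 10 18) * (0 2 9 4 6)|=|(0 4 11)(2 9 8 12 5 6)(10 18 16)|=6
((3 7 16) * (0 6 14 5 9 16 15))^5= ((0 6 14 5 9 16 3 7 15))^5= (0 16 6 3 14 7 5 15 9)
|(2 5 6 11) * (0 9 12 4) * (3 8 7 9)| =|(0 3 8 7 9 12 4)(2 5 6 11)| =28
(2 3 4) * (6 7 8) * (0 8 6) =[8, 1, 3, 4, 2, 5, 7, 6, 0] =(0 8)(2 3 4)(6 7)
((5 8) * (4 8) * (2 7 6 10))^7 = ((2 7 6 10)(4 8 5))^7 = (2 10 6 7)(4 8 5)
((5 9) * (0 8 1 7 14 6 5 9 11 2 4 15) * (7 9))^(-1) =((0 8 1 9 7 14 6 5 11 2 4 15))^(-1) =(0 15 4 2 11 5 6 14 7 9 1 8)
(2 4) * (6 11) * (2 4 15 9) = (2 15 9)(6 11) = [0, 1, 15, 3, 4, 5, 11, 7, 8, 2, 10, 6, 12, 13, 14, 9]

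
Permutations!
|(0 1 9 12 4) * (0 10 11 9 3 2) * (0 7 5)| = |(0 1 3 2 7 5)(4 10 11 9 12)| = 30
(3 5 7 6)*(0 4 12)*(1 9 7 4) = [1, 9, 2, 5, 12, 4, 3, 6, 8, 7, 10, 11, 0] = (0 1 9 7 6 3 5 4 12)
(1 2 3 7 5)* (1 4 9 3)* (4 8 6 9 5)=[0, 2, 1, 7, 5, 8, 9, 4, 6, 3]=(1 2)(3 7 4 5 8 6 9)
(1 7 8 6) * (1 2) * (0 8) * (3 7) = (0 8 6 2 1 3 7) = [8, 3, 1, 7, 4, 5, 2, 0, 6]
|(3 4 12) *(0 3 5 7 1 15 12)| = 15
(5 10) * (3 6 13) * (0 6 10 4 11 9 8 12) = (0 6 13 3 10 5 4 11 9 8 12) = [6, 1, 2, 10, 11, 4, 13, 7, 12, 8, 5, 9, 0, 3]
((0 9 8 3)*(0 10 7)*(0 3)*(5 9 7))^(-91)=((0 7 3 10 5 9 8))^(-91)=(10)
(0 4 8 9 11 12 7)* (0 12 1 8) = (0 4)(1 8 9 11)(7 12) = [4, 8, 2, 3, 0, 5, 6, 12, 9, 11, 10, 1, 7]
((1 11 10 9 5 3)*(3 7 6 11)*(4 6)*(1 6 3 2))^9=(1 2)(3 6 11 10 9 5 7 4)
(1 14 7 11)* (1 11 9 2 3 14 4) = (1 4)(2 3 14 7 9) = [0, 4, 3, 14, 1, 5, 6, 9, 8, 2, 10, 11, 12, 13, 7]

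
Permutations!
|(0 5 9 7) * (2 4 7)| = |(0 5 9 2 4 7)| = 6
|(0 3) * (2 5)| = |(0 3)(2 5)| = 2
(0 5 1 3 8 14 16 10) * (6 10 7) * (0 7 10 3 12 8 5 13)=(0 13)(1 12 8 14 16 10 7 6 3 5)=[13, 12, 2, 5, 4, 1, 3, 6, 14, 9, 7, 11, 8, 0, 16, 15, 10]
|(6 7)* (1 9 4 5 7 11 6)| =10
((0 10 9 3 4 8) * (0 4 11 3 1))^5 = ((0 10 9 1)(3 11)(4 8))^5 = (0 10 9 1)(3 11)(4 8)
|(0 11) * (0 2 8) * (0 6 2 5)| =3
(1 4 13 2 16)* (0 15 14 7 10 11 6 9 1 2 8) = (0 15 14 7 10 11 6 9 1 4 13 8)(2 16) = [15, 4, 16, 3, 13, 5, 9, 10, 0, 1, 11, 6, 12, 8, 7, 14, 2]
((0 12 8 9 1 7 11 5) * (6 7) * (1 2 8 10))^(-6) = ((0 12 10 1 6 7 11 5)(2 8 9))^(-6) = (0 10 6 11)(1 7 5 12)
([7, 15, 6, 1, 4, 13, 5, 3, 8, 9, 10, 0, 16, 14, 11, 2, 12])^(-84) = [15, 5, 14, 6, 4, 0, 11, 2, 8, 9, 10, 1, 12, 7, 3, 13, 16]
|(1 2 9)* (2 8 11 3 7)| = |(1 8 11 3 7 2 9)| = 7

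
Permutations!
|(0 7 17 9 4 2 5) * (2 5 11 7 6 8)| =10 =|(0 6 8 2 11 7 17 9 4 5)|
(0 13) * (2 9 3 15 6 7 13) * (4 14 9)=(0 2 4 14 9 3 15 6 7 13)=[2, 1, 4, 15, 14, 5, 7, 13, 8, 3, 10, 11, 12, 0, 9, 6]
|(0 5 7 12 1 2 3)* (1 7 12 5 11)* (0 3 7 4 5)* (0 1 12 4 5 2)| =8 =|(0 11 12 5 4 2 7 1)|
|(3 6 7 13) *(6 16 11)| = |(3 16 11 6 7 13)| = 6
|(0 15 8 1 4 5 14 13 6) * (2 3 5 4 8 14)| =30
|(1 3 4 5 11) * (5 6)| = |(1 3 4 6 5 11)| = 6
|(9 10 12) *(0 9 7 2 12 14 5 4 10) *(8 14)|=|(0 9)(2 12 7)(4 10 8 14 5)|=30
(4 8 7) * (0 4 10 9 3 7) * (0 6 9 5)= (0 4 8 6 9 3 7 10 5)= [4, 1, 2, 7, 8, 0, 9, 10, 6, 3, 5]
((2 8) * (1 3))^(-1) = (1 3)(2 8)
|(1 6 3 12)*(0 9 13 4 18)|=20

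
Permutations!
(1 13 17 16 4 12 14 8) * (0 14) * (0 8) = (0 14)(1 13 17 16 4 12 8) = [14, 13, 2, 3, 12, 5, 6, 7, 1, 9, 10, 11, 8, 17, 0, 15, 4, 16]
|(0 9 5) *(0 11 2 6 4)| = |(0 9 5 11 2 6 4)| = 7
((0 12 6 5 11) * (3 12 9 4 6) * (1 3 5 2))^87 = (0 12 2 9 5 1 4 11 3 6)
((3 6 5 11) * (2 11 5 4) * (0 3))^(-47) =((0 3 6 4 2 11))^(-47) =(0 3 6 4 2 11)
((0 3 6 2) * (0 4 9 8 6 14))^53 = ((0 3 14)(2 4 9 8 6))^53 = (0 14 3)(2 8 4 6 9)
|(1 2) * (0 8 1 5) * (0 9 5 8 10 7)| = |(0 10 7)(1 2 8)(5 9)| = 6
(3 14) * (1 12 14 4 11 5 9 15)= (1 12 14 3 4 11 5 9 15)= [0, 12, 2, 4, 11, 9, 6, 7, 8, 15, 10, 5, 14, 13, 3, 1]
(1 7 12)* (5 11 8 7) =(1 5 11 8 7 12) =[0, 5, 2, 3, 4, 11, 6, 12, 7, 9, 10, 8, 1]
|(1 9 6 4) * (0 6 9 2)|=5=|(9)(0 6 4 1 2)|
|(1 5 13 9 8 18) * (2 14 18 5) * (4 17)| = 4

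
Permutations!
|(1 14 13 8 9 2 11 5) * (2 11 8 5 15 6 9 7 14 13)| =12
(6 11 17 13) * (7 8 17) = (6 11 7 8 17 13) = [0, 1, 2, 3, 4, 5, 11, 8, 17, 9, 10, 7, 12, 6, 14, 15, 16, 13]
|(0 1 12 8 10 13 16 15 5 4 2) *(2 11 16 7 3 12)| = |(0 1 2)(3 12 8 10 13 7)(4 11 16 15 5)| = 30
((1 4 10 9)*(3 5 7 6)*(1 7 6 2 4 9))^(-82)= (1 7 4)(2 10 9)(3 6 5)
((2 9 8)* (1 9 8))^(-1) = (1 9)(2 8)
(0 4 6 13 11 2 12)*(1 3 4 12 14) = (0 12)(1 3 4 6 13 11 2 14) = [12, 3, 14, 4, 6, 5, 13, 7, 8, 9, 10, 2, 0, 11, 1]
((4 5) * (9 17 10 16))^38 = (9 10)(16 17)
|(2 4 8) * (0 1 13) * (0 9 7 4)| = 8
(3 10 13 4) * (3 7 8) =(3 10 13 4 7 8) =[0, 1, 2, 10, 7, 5, 6, 8, 3, 9, 13, 11, 12, 4]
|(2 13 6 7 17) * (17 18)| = |(2 13 6 7 18 17)| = 6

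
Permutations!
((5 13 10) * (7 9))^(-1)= (5 10 13)(7 9)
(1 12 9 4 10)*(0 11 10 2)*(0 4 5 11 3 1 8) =[3, 12, 4, 1, 2, 11, 6, 7, 0, 5, 8, 10, 9] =(0 3 1 12 9 5 11 10 8)(2 4)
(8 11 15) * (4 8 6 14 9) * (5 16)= [0, 1, 2, 3, 8, 16, 14, 7, 11, 4, 10, 15, 12, 13, 9, 6, 5]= (4 8 11 15 6 14 9)(5 16)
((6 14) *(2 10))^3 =(2 10)(6 14)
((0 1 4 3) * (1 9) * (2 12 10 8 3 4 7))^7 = (0 8 12 7 9 3 10 2 1)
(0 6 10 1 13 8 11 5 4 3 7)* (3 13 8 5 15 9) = [6, 8, 2, 7, 13, 4, 10, 0, 11, 3, 1, 15, 12, 5, 14, 9] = (0 6 10 1 8 11 15 9 3 7)(4 13 5)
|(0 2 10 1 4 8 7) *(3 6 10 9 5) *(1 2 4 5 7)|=|(0 4 8 1 5 3 6 10 2 9 7)|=11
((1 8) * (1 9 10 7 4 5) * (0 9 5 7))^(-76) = ((0 9 10)(1 8 5)(4 7))^(-76) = (0 10 9)(1 5 8)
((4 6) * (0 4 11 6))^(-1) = (0 4)(6 11)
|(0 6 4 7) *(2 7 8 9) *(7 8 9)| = 7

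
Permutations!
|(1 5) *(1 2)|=3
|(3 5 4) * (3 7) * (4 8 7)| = 4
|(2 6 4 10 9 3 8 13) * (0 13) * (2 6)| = 8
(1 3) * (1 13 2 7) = (1 3 13 2 7) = [0, 3, 7, 13, 4, 5, 6, 1, 8, 9, 10, 11, 12, 2]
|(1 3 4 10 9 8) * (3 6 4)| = |(1 6 4 10 9 8)| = 6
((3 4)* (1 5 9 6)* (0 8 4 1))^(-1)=(0 6 9 5 1 3 4 8)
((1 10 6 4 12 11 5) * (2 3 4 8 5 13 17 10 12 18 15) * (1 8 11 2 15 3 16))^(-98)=((1 12 2 16)(3 4 18)(5 8)(6 11 13 17 10))^(-98)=(1 2)(3 4 18)(6 13 10 11 17)(12 16)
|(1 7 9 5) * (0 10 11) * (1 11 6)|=8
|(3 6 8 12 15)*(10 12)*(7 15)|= |(3 6 8 10 12 7 15)|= 7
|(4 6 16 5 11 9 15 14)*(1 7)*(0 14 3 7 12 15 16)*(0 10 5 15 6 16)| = |(0 14 4 16 15 3 7 1 12 6 10 5 11 9)| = 14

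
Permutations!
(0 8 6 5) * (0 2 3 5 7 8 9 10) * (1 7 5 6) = (0 9 10)(1 7 8)(2 3 6 5) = [9, 7, 3, 6, 4, 2, 5, 8, 1, 10, 0]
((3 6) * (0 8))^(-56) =((0 8)(3 6))^(-56) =(8)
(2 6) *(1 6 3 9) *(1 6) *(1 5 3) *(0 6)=[6, 5, 1, 9, 4, 3, 2, 7, 8, 0]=(0 6 2 1 5 3 9)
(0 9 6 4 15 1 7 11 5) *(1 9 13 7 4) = [13, 4, 2, 3, 15, 0, 1, 11, 8, 6, 10, 5, 12, 7, 14, 9] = (0 13 7 11 5)(1 4 15 9 6)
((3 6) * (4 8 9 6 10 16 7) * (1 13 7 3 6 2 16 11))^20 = (1 10 16 9 4 13 11 3 2 8 7) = ((1 13 7 4 8 9 2 16 3 10 11))^20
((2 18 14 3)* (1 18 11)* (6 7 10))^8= ((1 18 14 3 2 11)(6 7 10))^8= (1 14 2)(3 11 18)(6 10 7)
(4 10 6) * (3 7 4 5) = (3 7 4 10 6 5) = [0, 1, 2, 7, 10, 3, 5, 4, 8, 9, 6]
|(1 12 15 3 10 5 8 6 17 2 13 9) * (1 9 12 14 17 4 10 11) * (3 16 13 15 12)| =45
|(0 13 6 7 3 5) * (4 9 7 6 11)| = |(0 13 11 4 9 7 3 5)| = 8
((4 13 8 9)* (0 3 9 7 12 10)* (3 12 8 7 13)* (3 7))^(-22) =(0 10 12)(3 4 8)(7 13 9)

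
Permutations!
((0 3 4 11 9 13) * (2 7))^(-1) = ((0 3 4 11 9 13)(2 7))^(-1) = (0 13 9 11 4 3)(2 7)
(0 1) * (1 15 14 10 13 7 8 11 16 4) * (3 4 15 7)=(0 7 8 11 16 15 14 10 13 3 4 1)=[7, 0, 2, 4, 1, 5, 6, 8, 11, 9, 13, 16, 12, 3, 10, 14, 15]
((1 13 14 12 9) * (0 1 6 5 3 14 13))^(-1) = (0 1)(3 5 6 9 12 14)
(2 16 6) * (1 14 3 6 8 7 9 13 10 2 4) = (1 14 3 6 4)(2 16 8 7 9 13 10) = [0, 14, 16, 6, 1, 5, 4, 9, 7, 13, 2, 11, 12, 10, 3, 15, 8]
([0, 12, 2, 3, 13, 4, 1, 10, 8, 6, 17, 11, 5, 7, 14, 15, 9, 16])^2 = [0, 5, 2, 3, 7, 13, 12, 17, 8, 1, 16, 11, 4, 10, 14, 15, 6, 9]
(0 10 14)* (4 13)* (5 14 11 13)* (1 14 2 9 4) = (0 10 11 13 1 14)(2 9 4 5) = [10, 14, 9, 3, 5, 2, 6, 7, 8, 4, 11, 13, 12, 1, 0]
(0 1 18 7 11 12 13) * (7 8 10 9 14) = (0 1 18 8 10 9 14 7 11 12 13) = [1, 18, 2, 3, 4, 5, 6, 11, 10, 14, 9, 12, 13, 0, 7, 15, 16, 17, 8]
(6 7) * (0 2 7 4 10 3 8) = (0 2 7 6 4 10 3 8) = [2, 1, 7, 8, 10, 5, 4, 6, 0, 9, 3]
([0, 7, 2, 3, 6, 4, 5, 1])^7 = [0, 7, 2, 3, 6, 4, 5, 1]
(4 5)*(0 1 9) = (0 1 9)(4 5) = [1, 9, 2, 3, 5, 4, 6, 7, 8, 0]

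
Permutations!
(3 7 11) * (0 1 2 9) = [1, 2, 9, 7, 4, 5, 6, 11, 8, 0, 10, 3] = (0 1 2 9)(3 7 11)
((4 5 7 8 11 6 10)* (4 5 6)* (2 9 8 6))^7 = (2 8 4 9 11)(5 10 6 7)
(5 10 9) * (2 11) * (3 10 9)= (2 11)(3 10)(5 9)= [0, 1, 11, 10, 4, 9, 6, 7, 8, 5, 3, 2]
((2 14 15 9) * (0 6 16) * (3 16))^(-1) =(0 16 3 6)(2 9 15 14)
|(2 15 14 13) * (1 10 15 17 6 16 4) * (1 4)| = |(1 10 15 14 13 2 17 6 16)| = 9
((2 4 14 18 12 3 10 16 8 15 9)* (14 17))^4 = ((2 4 17 14 18 12 3 10 16 8 15 9))^4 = (2 18 16)(3 15 17)(4 12 8)(9 14 10)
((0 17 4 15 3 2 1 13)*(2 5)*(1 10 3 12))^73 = ((0 17 4 15 12 1 13)(2 10 3 5))^73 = (0 15 13 4 1 17 12)(2 10 3 5)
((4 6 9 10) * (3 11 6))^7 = ((3 11 6 9 10 4))^7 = (3 11 6 9 10 4)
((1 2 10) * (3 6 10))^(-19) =(1 2 3 6 10)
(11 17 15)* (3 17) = (3 17 15 11) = [0, 1, 2, 17, 4, 5, 6, 7, 8, 9, 10, 3, 12, 13, 14, 11, 16, 15]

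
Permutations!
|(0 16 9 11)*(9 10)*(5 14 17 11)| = 8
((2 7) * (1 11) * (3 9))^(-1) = (1 11)(2 7)(3 9)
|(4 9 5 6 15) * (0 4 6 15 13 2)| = |(0 4 9 5 15 6 13 2)| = 8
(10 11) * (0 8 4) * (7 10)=(0 8 4)(7 10 11)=[8, 1, 2, 3, 0, 5, 6, 10, 4, 9, 11, 7]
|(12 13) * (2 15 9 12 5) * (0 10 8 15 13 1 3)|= 24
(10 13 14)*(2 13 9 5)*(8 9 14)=(2 13 8 9 5)(10 14)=[0, 1, 13, 3, 4, 2, 6, 7, 9, 5, 14, 11, 12, 8, 10]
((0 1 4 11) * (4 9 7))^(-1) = ((0 1 9 7 4 11))^(-1) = (0 11 4 7 9 1)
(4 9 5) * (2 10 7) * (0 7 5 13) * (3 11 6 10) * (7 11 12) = [11, 1, 3, 12, 9, 4, 10, 2, 8, 13, 5, 6, 7, 0] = (0 11 6 10 5 4 9 13)(2 3 12 7)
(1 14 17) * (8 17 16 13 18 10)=(1 14 16 13 18 10 8 17)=[0, 14, 2, 3, 4, 5, 6, 7, 17, 9, 8, 11, 12, 18, 16, 15, 13, 1, 10]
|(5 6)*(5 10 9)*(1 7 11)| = 12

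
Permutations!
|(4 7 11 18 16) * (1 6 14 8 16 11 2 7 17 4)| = 10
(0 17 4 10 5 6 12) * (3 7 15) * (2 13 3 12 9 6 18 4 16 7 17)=[2, 1, 13, 17, 10, 18, 9, 15, 8, 6, 5, 11, 0, 3, 14, 12, 7, 16, 4]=(0 2 13 3 17 16 7 15 12)(4 10 5 18)(6 9)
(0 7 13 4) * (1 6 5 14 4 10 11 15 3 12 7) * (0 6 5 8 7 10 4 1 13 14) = [13, 5, 2, 12, 6, 0, 8, 14, 7, 9, 11, 15, 10, 4, 1, 3] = (0 13 4 6 8 7 14 1 5)(3 12 10 11 15)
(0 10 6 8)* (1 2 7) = (0 10 6 8)(1 2 7) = [10, 2, 7, 3, 4, 5, 8, 1, 0, 9, 6]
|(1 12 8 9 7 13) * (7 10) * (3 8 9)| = |(1 12 9 10 7 13)(3 8)| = 6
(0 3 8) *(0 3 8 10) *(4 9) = [8, 1, 2, 10, 9, 5, 6, 7, 3, 4, 0] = (0 8 3 10)(4 9)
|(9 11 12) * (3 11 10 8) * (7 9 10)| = 10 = |(3 11 12 10 8)(7 9)|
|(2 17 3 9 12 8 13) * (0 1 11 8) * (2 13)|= |(0 1 11 8 2 17 3 9 12)|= 9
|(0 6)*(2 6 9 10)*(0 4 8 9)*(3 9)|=|(2 6 4 8 3 9 10)|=7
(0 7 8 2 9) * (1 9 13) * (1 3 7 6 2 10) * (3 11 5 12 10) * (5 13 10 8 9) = [6, 5, 10, 7, 4, 12, 2, 9, 3, 0, 1, 13, 8, 11] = (0 6 2 10 1 5 12 8 3 7 9)(11 13)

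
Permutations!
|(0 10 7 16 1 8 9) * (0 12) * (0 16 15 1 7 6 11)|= 28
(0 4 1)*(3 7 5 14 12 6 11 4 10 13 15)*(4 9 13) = (0 10 4 1)(3 7 5 14 12 6 11 9 13 15) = [10, 0, 2, 7, 1, 14, 11, 5, 8, 13, 4, 9, 6, 15, 12, 3]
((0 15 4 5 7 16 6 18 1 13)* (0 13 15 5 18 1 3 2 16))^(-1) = ((0 5 7)(1 15 4 18 3 2 16 6))^(-1) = (0 7 5)(1 6 16 2 3 18 4 15)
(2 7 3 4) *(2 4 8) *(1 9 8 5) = (1 9 8 2 7 3 5) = [0, 9, 7, 5, 4, 1, 6, 3, 2, 8]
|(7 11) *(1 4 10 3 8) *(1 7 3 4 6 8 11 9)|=10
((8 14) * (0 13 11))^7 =(0 13 11)(8 14)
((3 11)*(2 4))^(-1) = ((2 4)(3 11))^(-1) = (2 4)(3 11)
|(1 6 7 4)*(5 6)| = 5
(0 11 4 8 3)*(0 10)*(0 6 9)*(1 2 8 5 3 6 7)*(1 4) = [11, 2, 8, 10, 5, 3, 9, 4, 6, 0, 7, 1] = (0 11 1 2 8 6 9)(3 10 7 4 5)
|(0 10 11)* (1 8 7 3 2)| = 15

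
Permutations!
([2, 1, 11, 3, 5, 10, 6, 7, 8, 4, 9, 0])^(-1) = (0 11 2)(4 9 10 5)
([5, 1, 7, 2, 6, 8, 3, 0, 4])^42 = (0 8 6 2)(3 7 5 4)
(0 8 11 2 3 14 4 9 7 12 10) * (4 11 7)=(0 8 7 12 10)(2 3 14 11)(4 9)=[8, 1, 3, 14, 9, 5, 6, 12, 7, 4, 0, 2, 10, 13, 11]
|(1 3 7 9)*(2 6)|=4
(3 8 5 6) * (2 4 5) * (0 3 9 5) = (0 3 8 2 4)(5 6 9) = [3, 1, 4, 8, 0, 6, 9, 7, 2, 5]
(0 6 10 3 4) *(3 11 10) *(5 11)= (0 6 3 4)(5 11 10)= [6, 1, 2, 4, 0, 11, 3, 7, 8, 9, 5, 10]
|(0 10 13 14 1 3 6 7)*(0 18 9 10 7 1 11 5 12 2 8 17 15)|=|(0 7 18 9 10 13 14 11 5 12 2 8 17 15)(1 3 6)|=42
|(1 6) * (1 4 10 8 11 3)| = |(1 6 4 10 8 11 3)| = 7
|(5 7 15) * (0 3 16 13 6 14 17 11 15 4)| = 12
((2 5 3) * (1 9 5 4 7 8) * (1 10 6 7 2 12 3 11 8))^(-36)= (12)(1 8)(5 6)(7 11)(9 10)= ((1 9 5 11 8 10 6 7)(2 4)(3 12))^(-36)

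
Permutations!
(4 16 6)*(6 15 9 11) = (4 16 15 9 11 6) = [0, 1, 2, 3, 16, 5, 4, 7, 8, 11, 10, 6, 12, 13, 14, 9, 15]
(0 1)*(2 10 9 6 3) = (0 1)(2 10 9 6 3) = [1, 0, 10, 2, 4, 5, 3, 7, 8, 6, 9]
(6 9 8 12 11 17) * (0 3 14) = (0 3 14)(6 9 8 12 11 17) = [3, 1, 2, 14, 4, 5, 9, 7, 12, 8, 10, 17, 11, 13, 0, 15, 16, 6]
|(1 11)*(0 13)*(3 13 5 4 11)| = 7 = |(0 5 4 11 1 3 13)|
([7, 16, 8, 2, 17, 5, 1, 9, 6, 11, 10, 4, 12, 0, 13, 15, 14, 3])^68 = (0 14 1 8 3 4 9)(2 17 11 7 13 16 6)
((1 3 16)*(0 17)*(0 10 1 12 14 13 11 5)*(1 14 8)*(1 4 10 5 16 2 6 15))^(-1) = ((0 17 5)(1 3 2 6 15)(4 10 14 13 11 16 12 8))^(-1) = (0 5 17)(1 15 6 2 3)(4 8 12 16 11 13 14 10)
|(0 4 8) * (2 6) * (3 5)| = |(0 4 8)(2 6)(3 5)| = 6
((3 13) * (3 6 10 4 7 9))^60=(3 4 13 7 6 9 10)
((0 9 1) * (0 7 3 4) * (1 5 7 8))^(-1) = ((0 9 5 7 3 4)(1 8))^(-1) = (0 4 3 7 5 9)(1 8)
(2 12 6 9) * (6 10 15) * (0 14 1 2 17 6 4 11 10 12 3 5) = [14, 2, 3, 5, 11, 0, 9, 7, 8, 17, 15, 10, 12, 13, 1, 4, 16, 6] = (0 14 1 2 3 5)(4 11 10 15)(6 9 17)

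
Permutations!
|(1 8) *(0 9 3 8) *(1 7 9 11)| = 12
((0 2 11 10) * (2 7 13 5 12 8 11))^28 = ((0 7 13 5 12 8 11 10))^28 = (0 12)(5 10)(7 8)(11 13)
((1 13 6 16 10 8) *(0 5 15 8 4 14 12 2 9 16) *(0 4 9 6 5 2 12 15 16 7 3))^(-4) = ((0 2 6 4 14 15 8 1 13 5 16 10 9 7 3))^(-4) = (0 10 1 4 3 16 8 6 7 5 15 2 9 13 14)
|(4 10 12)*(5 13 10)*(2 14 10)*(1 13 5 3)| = 8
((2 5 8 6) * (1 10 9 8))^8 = (1 10 9 8 6 2 5)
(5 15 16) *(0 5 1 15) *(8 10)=(0 5)(1 15 16)(8 10)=[5, 15, 2, 3, 4, 0, 6, 7, 10, 9, 8, 11, 12, 13, 14, 16, 1]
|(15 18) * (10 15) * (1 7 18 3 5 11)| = 8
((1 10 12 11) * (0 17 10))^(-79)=((0 17 10 12 11 1))^(-79)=(0 1 11 12 10 17)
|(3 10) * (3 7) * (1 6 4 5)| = 12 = |(1 6 4 5)(3 10 7)|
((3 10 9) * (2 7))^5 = (2 7)(3 9 10)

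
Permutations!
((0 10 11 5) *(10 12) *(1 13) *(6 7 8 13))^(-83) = (0 10 5 12 11)(1 7 13 6 8)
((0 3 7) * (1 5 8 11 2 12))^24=(12)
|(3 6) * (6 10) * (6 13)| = |(3 10 13 6)| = 4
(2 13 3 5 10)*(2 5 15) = [0, 1, 13, 15, 4, 10, 6, 7, 8, 9, 5, 11, 12, 3, 14, 2] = (2 13 3 15)(5 10)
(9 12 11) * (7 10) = (7 10)(9 12 11) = [0, 1, 2, 3, 4, 5, 6, 10, 8, 12, 7, 9, 11]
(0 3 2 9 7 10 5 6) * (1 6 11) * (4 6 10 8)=(0 3 2 9 7 8 4 6)(1 10 5 11)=[3, 10, 9, 2, 6, 11, 0, 8, 4, 7, 5, 1]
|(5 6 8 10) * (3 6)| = 5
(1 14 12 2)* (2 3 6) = (1 14 12 3 6 2) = [0, 14, 1, 6, 4, 5, 2, 7, 8, 9, 10, 11, 3, 13, 12]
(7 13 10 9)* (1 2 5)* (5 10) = [0, 2, 10, 3, 4, 1, 6, 13, 8, 7, 9, 11, 12, 5] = (1 2 10 9 7 13 5)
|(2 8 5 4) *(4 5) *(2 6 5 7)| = 6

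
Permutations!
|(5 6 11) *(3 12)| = 6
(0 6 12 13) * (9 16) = (0 6 12 13)(9 16) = [6, 1, 2, 3, 4, 5, 12, 7, 8, 16, 10, 11, 13, 0, 14, 15, 9]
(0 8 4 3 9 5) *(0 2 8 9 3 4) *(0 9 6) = (0 6)(2 8 9 5) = [6, 1, 8, 3, 4, 2, 0, 7, 9, 5]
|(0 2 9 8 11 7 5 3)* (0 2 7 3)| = |(0 7 5)(2 9 8 11 3)| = 15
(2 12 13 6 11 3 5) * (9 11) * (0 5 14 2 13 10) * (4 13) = (0 5 4 13 6 9 11 3 14 2 12 10) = [5, 1, 12, 14, 13, 4, 9, 7, 8, 11, 0, 3, 10, 6, 2]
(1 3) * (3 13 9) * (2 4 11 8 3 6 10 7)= (1 13 9 6 10 7 2 4 11 8 3)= [0, 13, 4, 1, 11, 5, 10, 2, 3, 6, 7, 8, 12, 9]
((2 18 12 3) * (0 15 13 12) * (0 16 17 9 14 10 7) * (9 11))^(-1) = ((0 15 13 12 3 2 18 16 17 11 9 14 10 7))^(-1) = (0 7 10 14 9 11 17 16 18 2 3 12 13 15)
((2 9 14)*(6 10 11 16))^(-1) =((2 9 14)(6 10 11 16))^(-1) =(2 14 9)(6 16 11 10)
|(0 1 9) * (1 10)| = |(0 10 1 9)| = 4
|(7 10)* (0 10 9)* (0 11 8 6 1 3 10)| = 8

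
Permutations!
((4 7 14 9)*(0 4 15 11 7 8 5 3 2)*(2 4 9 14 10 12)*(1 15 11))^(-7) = ((0 9 11 7 10 12 2)(1 15)(3 4 8 5))^(-7) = (1 15)(3 4 8 5)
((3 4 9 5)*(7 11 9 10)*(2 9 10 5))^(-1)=(2 9)(3 5 4)(7 10 11)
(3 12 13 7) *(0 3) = (0 3 12 13 7) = [3, 1, 2, 12, 4, 5, 6, 0, 8, 9, 10, 11, 13, 7]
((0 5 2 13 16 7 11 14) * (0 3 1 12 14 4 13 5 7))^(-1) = (0 16 13 4 11 7)(1 3 14 12)(2 5)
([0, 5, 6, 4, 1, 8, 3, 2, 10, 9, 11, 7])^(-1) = (1 4 3 6 2 7 11 10 8 5)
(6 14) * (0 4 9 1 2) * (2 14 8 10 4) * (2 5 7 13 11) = (0 5 7 13 11 2)(1 14 6 8 10 4 9) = [5, 14, 0, 3, 9, 7, 8, 13, 10, 1, 4, 2, 12, 11, 6]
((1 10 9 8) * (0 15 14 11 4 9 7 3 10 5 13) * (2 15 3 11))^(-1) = ((0 3 10 7 11 4 9 8 1 5 13)(2 15 14))^(-1) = (0 13 5 1 8 9 4 11 7 10 3)(2 14 15)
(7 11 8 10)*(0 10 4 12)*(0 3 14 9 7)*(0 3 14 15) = (0 10 3 15)(4 12 14 9 7 11 8) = [10, 1, 2, 15, 12, 5, 6, 11, 4, 7, 3, 8, 14, 13, 9, 0]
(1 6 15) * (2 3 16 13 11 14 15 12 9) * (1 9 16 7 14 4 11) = [0, 6, 3, 7, 11, 5, 12, 14, 8, 2, 10, 4, 16, 1, 15, 9, 13] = (1 6 12 16 13)(2 3 7 14 15 9)(4 11)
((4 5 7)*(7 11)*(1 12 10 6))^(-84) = (12) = ((1 12 10 6)(4 5 11 7))^(-84)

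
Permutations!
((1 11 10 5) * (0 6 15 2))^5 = ((0 6 15 2)(1 11 10 5))^5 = (0 6 15 2)(1 11 10 5)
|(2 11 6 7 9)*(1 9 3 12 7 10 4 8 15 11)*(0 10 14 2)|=|(0 10 4 8 15 11 6 14 2 1 9)(3 12 7)|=33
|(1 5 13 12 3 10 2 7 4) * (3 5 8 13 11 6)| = |(1 8 13 12 5 11 6 3 10 2 7 4)| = 12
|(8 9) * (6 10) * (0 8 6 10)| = |(10)(0 8 9 6)| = 4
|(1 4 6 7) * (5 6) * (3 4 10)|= 7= |(1 10 3 4 5 6 7)|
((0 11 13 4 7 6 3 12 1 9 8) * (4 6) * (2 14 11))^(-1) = (0 8 9 1 12 3 6 13 11 14 2)(4 7)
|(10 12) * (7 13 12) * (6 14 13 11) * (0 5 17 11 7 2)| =|(0 5 17 11 6 14 13 12 10 2)| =10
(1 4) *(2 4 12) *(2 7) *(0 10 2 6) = (0 10 2 4 1 12 7 6) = [10, 12, 4, 3, 1, 5, 0, 6, 8, 9, 2, 11, 7]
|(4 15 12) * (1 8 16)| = |(1 8 16)(4 15 12)| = 3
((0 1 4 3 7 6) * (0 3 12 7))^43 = ((0 1 4 12 7 6 3))^43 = (0 1 4 12 7 6 3)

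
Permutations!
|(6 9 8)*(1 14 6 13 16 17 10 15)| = 10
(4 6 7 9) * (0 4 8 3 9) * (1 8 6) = (0 4 1 8 3 9 6 7) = [4, 8, 2, 9, 1, 5, 7, 0, 3, 6]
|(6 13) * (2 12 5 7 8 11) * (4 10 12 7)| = |(2 7 8 11)(4 10 12 5)(6 13)| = 4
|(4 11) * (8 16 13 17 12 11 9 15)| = 9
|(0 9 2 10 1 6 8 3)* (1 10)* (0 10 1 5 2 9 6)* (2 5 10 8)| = 10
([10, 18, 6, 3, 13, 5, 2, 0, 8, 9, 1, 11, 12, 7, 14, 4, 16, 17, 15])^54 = (0 13 15 1)(4 18 10 7)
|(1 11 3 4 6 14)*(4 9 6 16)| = |(1 11 3 9 6 14)(4 16)| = 6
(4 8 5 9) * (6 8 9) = (4 9)(5 6 8) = [0, 1, 2, 3, 9, 6, 8, 7, 5, 4]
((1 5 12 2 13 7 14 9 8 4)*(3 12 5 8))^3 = (2 14 12 7 3 13 9)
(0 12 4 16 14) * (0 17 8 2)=(0 12 4 16 14 17 8 2)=[12, 1, 0, 3, 16, 5, 6, 7, 2, 9, 10, 11, 4, 13, 17, 15, 14, 8]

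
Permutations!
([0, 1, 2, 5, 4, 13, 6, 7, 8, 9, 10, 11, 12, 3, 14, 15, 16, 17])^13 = (17)(3 5 13)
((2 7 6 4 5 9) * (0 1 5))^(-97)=(0 4 6 7 2 9 5 1)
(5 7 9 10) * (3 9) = (3 9 10 5 7) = [0, 1, 2, 9, 4, 7, 6, 3, 8, 10, 5]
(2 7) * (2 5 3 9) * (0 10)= (0 10)(2 7 5 3 9)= [10, 1, 7, 9, 4, 3, 6, 5, 8, 2, 0]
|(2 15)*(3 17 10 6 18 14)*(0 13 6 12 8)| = |(0 13 6 18 14 3 17 10 12 8)(2 15)| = 10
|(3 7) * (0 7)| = 3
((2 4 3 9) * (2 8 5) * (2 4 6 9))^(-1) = (2 3 4 5 8 9 6)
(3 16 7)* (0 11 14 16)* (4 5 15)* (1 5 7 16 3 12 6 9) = [11, 5, 2, 0, 7, 15, 9, 12, 8, 1, 10, 14, 6, 13, 3, 4, 16] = (16)(0 11 14 3)(1 5 15 4 7 12 6 9)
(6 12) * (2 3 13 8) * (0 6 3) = (0 6 12 3 13 8 2) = [6, 1, 0, 13, 4, 5, 12, 7, 2, 9, 10, 11, 3, 8]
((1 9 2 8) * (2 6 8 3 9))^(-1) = ((1 2 3 9 6 8))^(-1) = (1 8 6 9 3 2)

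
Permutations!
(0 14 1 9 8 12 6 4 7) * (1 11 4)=(0 14 11 4 7)(1 9 8 12 6)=[14, 9, 2, 3, 7, 5, 1, 0, 12, 8, 10, 4, 6, 13, 11]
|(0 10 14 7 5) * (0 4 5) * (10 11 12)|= |(0 11 12 10 14 7)(4 5)|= 6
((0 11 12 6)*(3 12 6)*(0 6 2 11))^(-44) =(12)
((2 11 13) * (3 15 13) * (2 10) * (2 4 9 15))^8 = (2 3 11)(4 13 9 10 15)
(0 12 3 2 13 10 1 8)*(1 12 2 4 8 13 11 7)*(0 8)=(0 2 11 7 1 13 10 12 3 4)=[2, 13, 11, 4, 0, 5, 6, 1, 8, 9, 12, 7, 3, 10]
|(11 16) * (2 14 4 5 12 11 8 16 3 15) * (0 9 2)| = 10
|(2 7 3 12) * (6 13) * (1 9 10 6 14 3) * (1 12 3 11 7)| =|(1 9 10 6 13 14 11 7 12 2)| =10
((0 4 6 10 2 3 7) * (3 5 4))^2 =((0 3 7)(2 5 4 6 10))^2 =(0 7 3)(2 4 10 5 6)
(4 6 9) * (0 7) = (0 7)(4 6 9) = [7, 1, 2, 3, 6, 5, 9, 0, 8, 4]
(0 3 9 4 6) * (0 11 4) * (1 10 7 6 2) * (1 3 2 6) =(0 2 3 9)(1 10 7)(4 6 11) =[2, 10, 3, 9, 6, 5, 11, 1, 8, 0, 7, 4]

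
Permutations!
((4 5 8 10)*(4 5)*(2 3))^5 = (2 3)(5 10 8)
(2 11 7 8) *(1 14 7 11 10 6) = (1 14 7 8 2 10 6) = [0, 14, 10, 3, 4, 5, 1, 8, 2, 9, 6, 11, 12, 13, 7]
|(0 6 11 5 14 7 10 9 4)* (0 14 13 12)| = 30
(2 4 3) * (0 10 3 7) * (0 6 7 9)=[10, 1, 4, 2, 9, 5, 7, 6, 8, 0, 3]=(0 10 3 2 4 9)(6 7)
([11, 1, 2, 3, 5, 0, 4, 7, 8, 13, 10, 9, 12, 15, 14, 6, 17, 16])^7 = (0 5 4 6 15 13 9 11)(16 17)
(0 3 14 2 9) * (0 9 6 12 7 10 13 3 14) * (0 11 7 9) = [14, 1, 6, 11, 4, 5, 12, 10, 8, 0, 13, 7, 9, 3, 2] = (0 14 2 6 12 9)(3 11 7 10 13)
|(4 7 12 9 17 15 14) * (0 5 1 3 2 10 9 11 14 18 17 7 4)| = |(0 5 1 3 2 10 9 7 12 11 14)(15 18 17)| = 33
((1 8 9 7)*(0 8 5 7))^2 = (0 9 8)(1 7 5)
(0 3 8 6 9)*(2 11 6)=(0 3 8 2 11 6 9)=[3, 1, 11, 8, 4, 5, 9, 7, 2, 0, 10, 6]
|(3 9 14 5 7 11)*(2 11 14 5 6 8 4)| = 10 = |(2 11 3 9 5 7 14 6 8 4)|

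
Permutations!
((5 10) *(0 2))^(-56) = ((0 2)(5 10))^(-56) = (10)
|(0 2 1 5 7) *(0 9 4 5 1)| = 4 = |(0 2)(4 5 7 9)|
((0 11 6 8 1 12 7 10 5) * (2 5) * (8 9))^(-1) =((0 11 6 9 8 1 12 7 10 2 5))^(-1) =(0 5 2 10 7 12 1 8 9 6 11)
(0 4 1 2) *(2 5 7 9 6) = (0 4 1 5 7 9 6 2) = [4, 5, 0, 3, 1, 7, 2, 9, 8, 6]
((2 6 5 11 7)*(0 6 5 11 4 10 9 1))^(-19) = ((0 6 11 7 2 5 4 10 9 1))^(-19) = (0 6 11 7 2 5 4 10 9 1)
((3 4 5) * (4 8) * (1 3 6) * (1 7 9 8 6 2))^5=(1 8 3 4 6 5 7 2 9)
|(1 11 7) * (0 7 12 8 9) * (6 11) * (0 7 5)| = 14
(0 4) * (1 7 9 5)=(0 4)(1 7 9 5)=[4, 7, 2, 3, 0, 1, 6, 9, 8, 5]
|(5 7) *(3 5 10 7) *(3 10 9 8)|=6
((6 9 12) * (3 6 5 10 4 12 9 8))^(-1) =(3 8 6)(4 10 5 12)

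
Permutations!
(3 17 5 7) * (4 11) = (3 17 5 7)(4 11) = [0, 1, 2, 17, 11, 7, 6, 3, 8, 9, 10, 4, 12, 13, 14, 15, 16, 5]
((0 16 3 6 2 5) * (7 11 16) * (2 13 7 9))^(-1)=((0 9 2 5)(3 6 13 7 11 16))^(-1)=(0 5 2 9)(3 16 11 7 13 6)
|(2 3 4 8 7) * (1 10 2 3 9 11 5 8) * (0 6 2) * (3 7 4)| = 10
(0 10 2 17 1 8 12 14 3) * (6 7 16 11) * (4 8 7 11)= (0 10 2 17 1 7 16 4 8 12 14 3)(6 11)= [10, 7, 17, 0, 8, 5, 11, 16, 12, 9, 2, 6, 14, 13, 3, 15, 4, 1]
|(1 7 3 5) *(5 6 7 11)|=|(1 11 5)(3 6 7)|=3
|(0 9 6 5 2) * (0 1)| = |(0 9 6 5 2 1)| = 6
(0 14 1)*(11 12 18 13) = (0 14 1)(11 12 18 13) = [14, 0, 2, 3, 4, 5, 6, 7, 8, 9, 10, 12, 18, 11, 1, 15, 16, 17, 13]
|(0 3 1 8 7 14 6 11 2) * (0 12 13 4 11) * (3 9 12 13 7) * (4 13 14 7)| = |(0 9 12 4 11 2 14 6)(1 8 3)| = 24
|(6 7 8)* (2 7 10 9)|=|(2 7 8 6 10 9)|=6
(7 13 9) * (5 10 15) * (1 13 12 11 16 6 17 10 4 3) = (1 13 9 7 12 11 16 6 17 10 15 5 4 3) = [0, 13, 2, 1, 3, 4, 17, 12, 8, 7, 15, 16, 11, 9, 14, 5, 6, 10]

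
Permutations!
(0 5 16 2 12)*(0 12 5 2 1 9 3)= (0 2 5 16 1 9 3)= [2, 9, 5, 0, 4, 16, 6, 7, 8, 3, 10, 11, 12, 13, 14, 15, 1]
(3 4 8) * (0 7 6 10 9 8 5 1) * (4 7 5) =[5, 0, 2, 7, 4, 1, 10, 6, 3, 8, 9] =(0 5 1)(3 7 6 10 9 8)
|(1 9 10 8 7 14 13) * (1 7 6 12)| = 6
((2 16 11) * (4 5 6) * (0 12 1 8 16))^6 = (0 2 11 16 8 1 12)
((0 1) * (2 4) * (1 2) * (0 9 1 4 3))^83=((0 2 3)(1 9))^83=(0 3 2)(1 9)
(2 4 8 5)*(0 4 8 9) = (0 4 9)(2 8 5) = [4, 1, 8, 3, 9, 2, 6, 7, 5, 0]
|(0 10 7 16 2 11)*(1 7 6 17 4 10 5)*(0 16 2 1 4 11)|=11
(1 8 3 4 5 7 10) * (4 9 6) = (1 8 3 9 6 4 5 7 10) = [0, 8, 2, 9, 5, 7, 4, 10, 3, 6, 1]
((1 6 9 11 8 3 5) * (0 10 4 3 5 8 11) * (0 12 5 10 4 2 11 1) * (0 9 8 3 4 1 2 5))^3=((0 1 6 8 10 5 9 12)(2 11))^3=(0 8 9 1 10 12 6 5)(2 11)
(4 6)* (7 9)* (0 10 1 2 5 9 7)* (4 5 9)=[10, 2, 9, 3, 6, 4, 5, 7, 8, 0, 1]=(0 10 1 2 9)(4 6 5)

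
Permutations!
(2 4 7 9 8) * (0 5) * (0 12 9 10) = (0 5 12 9 8 2 4 7 10) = [5, 1, 4, 3, 7, 12, 6, 10, 2, 8, 0, 11, 9]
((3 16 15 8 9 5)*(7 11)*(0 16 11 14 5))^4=(0 9 8 15 16)(3 5 14 7 11)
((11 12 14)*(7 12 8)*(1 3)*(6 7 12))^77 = ((1 3)(6 7)(8 12 14 11))^77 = (1 3)(6 7)(8 12 14 11)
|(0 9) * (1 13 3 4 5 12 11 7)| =|(0 9)(1 13 3 4 5 12 11 7)| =8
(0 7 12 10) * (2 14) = (0 7 12 10)(2 14) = [7, 1, 14, 3, 4, 5, 6, 12, 8, 9, 0, 11, 10, 13, 2]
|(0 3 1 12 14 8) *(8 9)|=7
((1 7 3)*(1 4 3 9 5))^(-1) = ((1 7 9 5)(3 4))^(-1) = (1 5 9 7)(3 4)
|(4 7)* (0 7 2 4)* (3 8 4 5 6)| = |(0 7)(2 5 6 3 8 4)| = 6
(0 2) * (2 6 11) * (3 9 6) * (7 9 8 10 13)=(0 3 8 10 13 7 9 6 11 2)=[3, 1, 0, 8, 4, 5, 11, 9, 10, 6, 13, 2, 12, 7]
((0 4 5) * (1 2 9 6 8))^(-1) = ((0 4 5)(1 2 9 6 8))^(-1) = (0 5 4)(1 8 6 9 2)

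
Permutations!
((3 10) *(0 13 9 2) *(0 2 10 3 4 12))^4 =((0 13 9 10 4 12))^4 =(0 4 9)(10 13 12)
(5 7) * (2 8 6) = [0, 1, 8, 3, 4, 7, 2, 5, 6] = (2 8 6)(5 7)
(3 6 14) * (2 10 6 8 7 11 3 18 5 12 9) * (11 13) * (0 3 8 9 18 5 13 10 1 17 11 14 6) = [3, 17, 1, 9, 4, 12, 6, 10, 7, 2, 0, 8, 18, 14, 5, 15, 16, 11, 13] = (0 3 9 2 1 17 11 8 7 10)(5 12 18 13 14)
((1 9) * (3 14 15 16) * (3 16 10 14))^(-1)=((16)(1 9)(10 14 15))^(-1)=(16)(1 9)(10 15 14)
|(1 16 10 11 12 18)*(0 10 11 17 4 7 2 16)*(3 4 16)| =8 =|(0 10 17 16 11 12 18 1)(2 3 4 7)|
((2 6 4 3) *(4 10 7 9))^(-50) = ((2 6 10 7 9 4 3))^(-50) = (2 3 4 9 7 10 6)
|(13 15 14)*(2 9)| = 6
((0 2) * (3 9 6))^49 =(0 2)(3 9 6)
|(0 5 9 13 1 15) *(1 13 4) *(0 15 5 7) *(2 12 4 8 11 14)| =|(15)(0 7)(1 5 9 8 11 14 2 12 4)| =18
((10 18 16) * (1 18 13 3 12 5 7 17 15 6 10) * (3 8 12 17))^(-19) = (1 16 18)(3 17 15 6 10 13 8 12 5 7)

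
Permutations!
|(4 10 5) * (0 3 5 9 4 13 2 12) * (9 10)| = |(0 3 5 13 2 12)(4 9)| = 6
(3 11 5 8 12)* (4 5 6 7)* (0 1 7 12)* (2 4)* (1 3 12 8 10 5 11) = (12)(0 3 1 7 2 4 11 6 8)(5 10) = [3, 7, 4, 1, 11, 10, 8, 2, 0, 9, 5, 6, 12]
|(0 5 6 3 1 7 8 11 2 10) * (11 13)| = 11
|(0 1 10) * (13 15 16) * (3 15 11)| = 15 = |(0 1 10)(3 15 16 13 11)|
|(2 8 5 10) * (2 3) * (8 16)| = |(2 16 8 5 10 3)| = 6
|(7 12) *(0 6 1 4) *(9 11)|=4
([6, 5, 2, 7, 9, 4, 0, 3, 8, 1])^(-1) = (0 6)(1 9 4 5)(3 7)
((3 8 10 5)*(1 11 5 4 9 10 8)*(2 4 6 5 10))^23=(1 3 5 6 10 11)(2 9 4)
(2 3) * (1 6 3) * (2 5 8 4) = [0, 6, 1, 5, 2, 8, 3, 7, 4] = (1 6 3 5 8 4 2)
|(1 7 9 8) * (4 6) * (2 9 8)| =6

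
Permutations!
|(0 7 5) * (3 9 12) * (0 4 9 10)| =8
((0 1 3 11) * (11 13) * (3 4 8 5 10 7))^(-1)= ((0 1 4 8 5 10 7 3 13 11))^(-1)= (0 11 13 3 7 10 5 8 4 1)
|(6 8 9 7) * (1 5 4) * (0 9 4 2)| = 9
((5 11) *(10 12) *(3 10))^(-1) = (3 12 10)(5 11)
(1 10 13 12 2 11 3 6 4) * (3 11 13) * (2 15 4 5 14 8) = (1 10 3 6 5 14 8 2 13 12 15 4) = [0, 10, 13, 6, 1, 14, 5, 7, 2, 9, 3, 11, 15, 12, 8, 4]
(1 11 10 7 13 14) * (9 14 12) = (1 11 10 7 13 12 9 14) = [0, 11, 2, 3, 4, 5, 6, 13, 8, 14, 7, 10, 9, 12, 1]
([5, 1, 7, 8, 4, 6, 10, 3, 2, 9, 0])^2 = [6, 1, 3, 2, 4, 10, 0, 8, 7, 9, 5]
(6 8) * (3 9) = [0, 1, 2, 9, 4, 5, 8, 7, 6, 3] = (3 9)(6 8)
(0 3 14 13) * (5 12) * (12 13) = (0 3 14 12 5 13) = [3, 1, 2, 14, 4, 13, 6, 7, 8, 9, 10, 11, 5, 0, 12]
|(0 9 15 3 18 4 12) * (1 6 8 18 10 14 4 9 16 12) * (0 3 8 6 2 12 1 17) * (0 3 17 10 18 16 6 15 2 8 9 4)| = 12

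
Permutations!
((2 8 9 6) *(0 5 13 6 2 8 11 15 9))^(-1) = (0 8 6 13 5)(2 9 15 11)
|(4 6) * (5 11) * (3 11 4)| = |(3 11 5 4 6)| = 5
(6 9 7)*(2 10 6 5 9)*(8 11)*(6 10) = (2 6)(5 9 7)(8 11) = [0, 1, 6, 3, 4, 9, 2, 5, 11, 7, 10, 8]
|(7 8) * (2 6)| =2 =|(2 6)(7 8)|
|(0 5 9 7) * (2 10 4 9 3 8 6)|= |(0 5 3 8 6 2 10 4 9 7)|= 10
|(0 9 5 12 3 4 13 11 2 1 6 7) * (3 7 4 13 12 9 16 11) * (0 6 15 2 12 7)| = |(0 16 11 12)(1 15 2)(3 13)(4 7 6)(5 9)| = 12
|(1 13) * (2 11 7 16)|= |(1 13)(2 11 7 16)|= 4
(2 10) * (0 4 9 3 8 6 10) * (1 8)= (0 4 9 3 1 8 6 10 2)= [4, 8, 0, 1, 9, 5, 10, 7, 6, 3, 2]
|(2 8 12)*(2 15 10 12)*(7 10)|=|(2 8)(7 10 12 15)|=4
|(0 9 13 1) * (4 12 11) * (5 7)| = 12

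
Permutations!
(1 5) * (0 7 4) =[7, 5, 2, 3, 0, 1, 6, 4] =(0 7 4)(1 5)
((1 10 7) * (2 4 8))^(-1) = ((1 10 7)(2 4 8))^(-1) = (1 7 10)(2 8 4)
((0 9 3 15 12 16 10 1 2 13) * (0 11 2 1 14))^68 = (0 12)(2 11 13)(3 10)(9 16)(14 15)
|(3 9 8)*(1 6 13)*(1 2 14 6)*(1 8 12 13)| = 9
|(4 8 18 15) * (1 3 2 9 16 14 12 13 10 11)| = |(1 3 2 9 16 14 12 13 10 11)(4 8 18 15)| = 20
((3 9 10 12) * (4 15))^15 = (3 12 10 9)(4 15)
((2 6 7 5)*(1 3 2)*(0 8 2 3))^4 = (0 7 8 5 2 1 6)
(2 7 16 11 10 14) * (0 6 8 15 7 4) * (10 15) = [6, 1, 4, 3, 0, 5, 8, 16, 10, 9, 14, 15, 12, 13, 2, 7, 11] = (0 6 8 10 14 2 4)(7 16 11 15)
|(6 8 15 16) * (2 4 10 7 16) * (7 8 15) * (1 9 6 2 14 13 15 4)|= 9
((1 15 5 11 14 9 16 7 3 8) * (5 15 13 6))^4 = (1 11 7 13 14 3 6 9 8 5 16)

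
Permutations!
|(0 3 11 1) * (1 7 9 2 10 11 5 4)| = |(0 3 5 4 1)(2 10 11 7 9)| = 5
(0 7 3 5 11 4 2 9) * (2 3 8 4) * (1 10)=(0 7 8 4 3 5 11 2 9)(1 10)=[7, 10, 9, 5, 3, 11, 6, 8, 4, 0, 1, 2]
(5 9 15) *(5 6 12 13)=[0, 1, 2, 3, 4, 9, 12, 7, 8, 15, 10, 11, 13, 5, 14, 6]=(5 9 15 6 12 13)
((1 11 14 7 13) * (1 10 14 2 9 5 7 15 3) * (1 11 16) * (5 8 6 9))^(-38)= (16)(2 3 14 13 5 11 15 10 7)(6 9 8)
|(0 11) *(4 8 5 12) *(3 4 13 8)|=|(0 11)(3 4)(5 12 13 8)|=4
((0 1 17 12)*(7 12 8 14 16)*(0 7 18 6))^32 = (18)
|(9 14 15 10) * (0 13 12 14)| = |(0 13 12 14 15 10 9)| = 7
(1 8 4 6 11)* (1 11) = (11)(1 8 4 6) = [0, 8, 2, 3, 6, 5, 1, 7, 4, 9, 10, 11]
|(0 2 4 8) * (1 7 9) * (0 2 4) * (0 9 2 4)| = |(1 7 2 9)(4 8)| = 4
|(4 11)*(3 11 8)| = |(3 11 4 8)| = 4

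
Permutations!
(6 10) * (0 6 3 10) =(0 6)(3 10) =[6, 1, 2, 10, 4, 5, 0, 7, 8, 9, 3]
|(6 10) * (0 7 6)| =4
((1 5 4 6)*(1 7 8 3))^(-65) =(1 8 6 5 3 7 4)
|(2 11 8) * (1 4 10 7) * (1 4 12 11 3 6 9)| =24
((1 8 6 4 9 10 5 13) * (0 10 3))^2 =(0 5 1 6 9)(3 10 13 8 4)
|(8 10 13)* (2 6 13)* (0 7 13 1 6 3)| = |(0 7 13 8 10 2 3)(1 6)| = 14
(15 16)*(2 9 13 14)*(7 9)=[0, 1, 7, 3, 4, 5, 6, 9, 8, 13, 10, 11, 12, 14, 2, 16, 15]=(2 7 9 13 14)(15 16)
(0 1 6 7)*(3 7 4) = [1, 6, 2, 7, 3, 5, 4, 0] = (0 1 6 4 3 7)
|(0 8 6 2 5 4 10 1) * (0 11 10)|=6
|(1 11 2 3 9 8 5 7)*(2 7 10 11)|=|(1 2 3 9 8 5 10 11 7)|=9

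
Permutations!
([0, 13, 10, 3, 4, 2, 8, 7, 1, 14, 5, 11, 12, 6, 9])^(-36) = (14)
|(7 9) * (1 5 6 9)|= 5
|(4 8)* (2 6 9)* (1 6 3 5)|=|(1 6 9 2 3 5)(4 8)|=6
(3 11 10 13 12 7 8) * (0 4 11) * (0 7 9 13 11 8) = [4, 1, 2, 7, 8, 5, 6, 0, 3, 13, 11, 10, 9, 12] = (0 4 8 3 7)(9 13 12)(10 11)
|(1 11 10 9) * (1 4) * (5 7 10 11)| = |(11)(1 5 7 10 9 4)| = 6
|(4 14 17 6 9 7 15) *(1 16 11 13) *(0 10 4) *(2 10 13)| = 14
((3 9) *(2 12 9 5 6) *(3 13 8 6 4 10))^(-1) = (2 6 8 13 9 12)(3 10 4 5)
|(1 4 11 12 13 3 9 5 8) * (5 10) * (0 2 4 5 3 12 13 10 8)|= |(0 2 4 11 13 12 10 3 9 8 1 5)|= 12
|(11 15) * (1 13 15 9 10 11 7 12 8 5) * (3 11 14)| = |(1 13 15 7 12 8 5)(3 11 9 10 14)| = 35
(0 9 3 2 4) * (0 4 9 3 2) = [3, 1, 9, 0, 4, 5, 6, 7, 8, 2] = (0 3)(2 9)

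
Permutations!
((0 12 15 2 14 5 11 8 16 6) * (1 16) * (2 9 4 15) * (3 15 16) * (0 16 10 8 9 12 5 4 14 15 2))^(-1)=((0 5 11 9 14 4 10 8 1 3 2 15 12)(6 16))^(-1)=(0 12 15 2 3 1 8 10 4 14 9 11 5)(6 16)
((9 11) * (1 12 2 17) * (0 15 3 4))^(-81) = ((0 15 3 4)(1 12 2 17)(9 11))^(-81) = (0 4 3 15)(1 17 2 12)(9 11)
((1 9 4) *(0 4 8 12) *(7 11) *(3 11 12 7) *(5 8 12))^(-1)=((0 4 1 9 12)(3 11)(5 8 7))^(-1)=(0 12 9 1 4)(3 11)(5 7 8)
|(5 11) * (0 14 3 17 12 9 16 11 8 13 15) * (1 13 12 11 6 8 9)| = 14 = |(0 14 3 17 11 5 9 16 6 8 12 1 13 15)|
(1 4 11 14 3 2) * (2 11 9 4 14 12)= (1 14 3 11 12 2)(4 9)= [0, 14, 1, 11, 9, 5, 6, 7, 8, 4, 10, 12, 2, 13, 3]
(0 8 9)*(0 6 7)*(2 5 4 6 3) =(0 8 9 3 2 5 4 6 7) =[8, 1, 5, 2, 6, 4, 7, 0, 9, 3]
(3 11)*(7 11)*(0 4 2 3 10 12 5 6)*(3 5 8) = (0 4 2 5 6)(3 7 11 10 12 8) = [4, 1, 5, 7, 2, 6, 0, 11, 3, 9, 12, 10, 8]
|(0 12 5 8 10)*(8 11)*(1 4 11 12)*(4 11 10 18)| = |(0 1 11 8 18 4 10)(5 12)| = 14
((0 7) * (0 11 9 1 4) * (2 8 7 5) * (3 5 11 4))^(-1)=((0 11 9 1 3 5 2 8 7 4))^(-1)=(0 4 7 8 2 5 3 1 9 11)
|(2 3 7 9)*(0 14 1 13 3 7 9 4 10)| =10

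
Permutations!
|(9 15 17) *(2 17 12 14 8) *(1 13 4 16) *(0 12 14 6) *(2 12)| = 36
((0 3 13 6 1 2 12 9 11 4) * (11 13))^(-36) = ((0 3 11 4)(1 2 12 9 13 6))^(-36) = (13)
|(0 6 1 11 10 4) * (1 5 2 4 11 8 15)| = |(0 6 5 2 4)(1 8 15)(10 11)| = 30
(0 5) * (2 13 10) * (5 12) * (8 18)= (0 12 5)(2 13 10)(8 18)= [12, 1, 13, 3, 4, 0, 6, 7, 18, 9, 2, 11, 5, 10, 14, 15, 16, 17, 8]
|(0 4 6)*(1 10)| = 6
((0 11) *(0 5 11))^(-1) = ((5 11))^(-1) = (5 11)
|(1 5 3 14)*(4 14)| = 5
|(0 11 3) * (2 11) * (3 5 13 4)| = |(0 2 11 5 13 4 3)| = 7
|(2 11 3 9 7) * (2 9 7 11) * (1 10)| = |(1 10)(3 7 9 11)| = 4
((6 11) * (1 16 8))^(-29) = ((1 16 8)(6 11))^(-29) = (1 16 8)(6 11)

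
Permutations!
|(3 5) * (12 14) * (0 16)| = 2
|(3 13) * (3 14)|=|(3 13 14)|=3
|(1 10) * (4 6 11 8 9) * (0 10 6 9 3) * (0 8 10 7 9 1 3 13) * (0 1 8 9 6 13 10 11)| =|(0 7 6)(1 13)(3 9 4 8 10)| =30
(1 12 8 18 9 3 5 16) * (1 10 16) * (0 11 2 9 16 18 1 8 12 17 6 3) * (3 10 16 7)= (0 11 2 9)(1 17 6 10 18 7 3 5 8)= [11, 17, 9, 5, 4, 8, 10, 3, 1, 0, 18, 2, 12, 13, 14, 15, 16, 6, 7]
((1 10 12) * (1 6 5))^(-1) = ((1 10 12 6 5))^(-1) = (1 5 6 12 10)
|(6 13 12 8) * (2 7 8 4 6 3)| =|(2 7 8 3)(4 6 13 12)| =4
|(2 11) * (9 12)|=2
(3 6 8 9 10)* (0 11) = (0 11)(3 6 8 9 10) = [11, 1, 2, 6, 4, 5, 8, 7, 9, 10, 3, 0]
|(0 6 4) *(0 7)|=4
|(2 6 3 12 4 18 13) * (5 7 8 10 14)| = 35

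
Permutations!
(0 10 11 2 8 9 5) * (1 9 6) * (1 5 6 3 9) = [10, 1, 8, 9, 4, 0, 5, 7, 3, 6, 11, 2] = (0 10 11 2 8 3 9 6 5)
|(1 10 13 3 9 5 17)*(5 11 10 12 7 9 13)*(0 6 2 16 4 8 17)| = 14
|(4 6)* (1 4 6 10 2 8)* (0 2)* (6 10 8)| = |(0 2 6 10)(1 4 8)| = 12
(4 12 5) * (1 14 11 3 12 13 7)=(1 14 11 3 12 5 4 13 7)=[0, 14, 2, 12, 13, 4, 6, 1, 8, 9, 10, 3, 5, 7, 11]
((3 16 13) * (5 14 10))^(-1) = (3 13 16)(5 10 14)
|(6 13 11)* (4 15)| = |(4 15)(6 13 11)| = 6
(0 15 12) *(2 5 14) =(0 15 12)(2 5 14) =[15, 1, 5, 3, 4, 14, 6, 7, 8, 9, 10, 11, 0, 13, 2, 12]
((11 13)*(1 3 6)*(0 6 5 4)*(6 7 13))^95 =((0 7 13 11 6 1 3 5 4))^95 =(0 1 7 3 13 5 11 4 6)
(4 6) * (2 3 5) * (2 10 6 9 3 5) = (2 5 10 6 4 9 3) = [0, 1, 5, 2, 9, 10, 4, 7, 8, 3, 6]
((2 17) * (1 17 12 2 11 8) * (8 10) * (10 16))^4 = (1 10 11)(8 16 17)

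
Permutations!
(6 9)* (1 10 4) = [0, 10, 2, 3, 1, 5, 9, 7, 8, 6, 4] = (1 10 4)(6 9)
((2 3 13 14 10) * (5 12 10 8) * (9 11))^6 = (2 12 8 13)(3 10 5 14)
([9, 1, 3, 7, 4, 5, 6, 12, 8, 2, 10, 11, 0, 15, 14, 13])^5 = [12, 1, 9, 2, 4, 5, 6, 3, 8, 0, 10, 11, 7, 15, 14, 13]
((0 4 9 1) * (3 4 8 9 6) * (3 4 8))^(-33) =((0 3 8 9 1)(4 6))^(-33) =(0 8 1 3 9)(4 6)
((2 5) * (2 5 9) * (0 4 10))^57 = (10)(2 9)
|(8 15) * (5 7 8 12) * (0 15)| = 6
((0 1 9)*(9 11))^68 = ((0 1 11 9))^68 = (11)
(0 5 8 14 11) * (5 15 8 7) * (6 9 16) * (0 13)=(0 15 8 14 11 13)(5 7)(6 9 16)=[15, 1, 2, 3, 4, 7, 9, 5, 14, 16, 10, 13, 12, 0, 11, 8, 6]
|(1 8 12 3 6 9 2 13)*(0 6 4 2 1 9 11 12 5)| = 12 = |(0 6 11 12 3 4 2 13 9 1 8 5)|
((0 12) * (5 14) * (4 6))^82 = ((0 12)(4 6)(5 14))^82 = (14)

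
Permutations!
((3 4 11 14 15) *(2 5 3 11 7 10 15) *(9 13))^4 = ((2 5 3 4 7 10 15 11 14)(9 13))^4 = (2 7 14 4 11 3 15 5 10)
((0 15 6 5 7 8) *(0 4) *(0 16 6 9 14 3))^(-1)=((0 15 9 14 3)(4 16 6 5 7 8))^(-1)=(0 3 14 9 15)(4 8 7 5 6 16)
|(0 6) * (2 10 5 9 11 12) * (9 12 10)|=6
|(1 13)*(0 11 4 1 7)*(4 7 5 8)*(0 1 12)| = |(0 11 7 1 13 5 8 4 12)| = 9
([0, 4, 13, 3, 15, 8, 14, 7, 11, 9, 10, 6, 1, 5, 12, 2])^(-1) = [0, 12, 15, 3, 1, 13, 11, 7, 5, 9, 10, 8, 14, 2, 6, 4]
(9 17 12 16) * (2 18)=(2 18)(9 17 12 16)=[0, 1, 18, 3, 4, 5, 6, 7, 8, 17, 10, 11, 16, 13, 14, 15, 9, 12, 2]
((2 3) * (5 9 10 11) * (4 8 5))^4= ((2 3)(4 8 5 9 10 11))^4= (4 10 5)(8 11 9)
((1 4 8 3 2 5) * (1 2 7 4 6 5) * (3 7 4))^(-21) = ((1 6 5 2)(3 4 8 7))^(-21) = (1 2 5 6)(3 7 8 4)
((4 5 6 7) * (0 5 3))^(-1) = (0 3 4 7 6 5)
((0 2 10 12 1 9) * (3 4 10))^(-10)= ((0 2 3 4 10 12 1 9))^(-10)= (0 1 10 3)(2 9 12 4)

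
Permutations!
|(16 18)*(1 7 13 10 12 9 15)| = |(1 7 13 10 12 9 15)(16 18)| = 14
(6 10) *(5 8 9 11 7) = (5 8 9 11 7)(6 10) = [0, 1, 2, 3, 4, 8, 10, 5, 9, 11, 6, 7]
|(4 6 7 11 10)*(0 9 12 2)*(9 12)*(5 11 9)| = |(0 12 2)(4 6 7 9 5 11 10)| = 21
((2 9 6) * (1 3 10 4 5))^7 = ((1 3 10 4 5)(2 9 6))^7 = (1 10 5 3 4)(2 9 6)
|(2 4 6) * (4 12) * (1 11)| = |(1 11)(2 12 4 6)| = 4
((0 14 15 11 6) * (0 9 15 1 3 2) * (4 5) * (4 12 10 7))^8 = (15)(0 3 14 2 1)(4 10 5 7 12)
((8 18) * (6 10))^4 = (18)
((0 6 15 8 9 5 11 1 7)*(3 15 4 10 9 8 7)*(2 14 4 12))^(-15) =((0 6 12 2 14 4 10 9 5 11 1 3 15 7))^(-15) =(0 7 15 3 1 11 5 9 10 4 14 2 12 6)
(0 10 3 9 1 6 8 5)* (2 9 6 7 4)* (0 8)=[10, 7, 9, 6, 2, 8, 0, 4, 5, 1, 3]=(0 10 3 6)(1 7 4 2 9)(5 8)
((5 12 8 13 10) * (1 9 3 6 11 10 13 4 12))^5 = ((13)(1 9 3 6 11 10 5)(4 12 8))^5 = (13)(1 10 6 9 5 11 3)(4 8 12)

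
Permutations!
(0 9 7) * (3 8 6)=(0 9 7)(3 8 6)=[9, 1, 2, 8, 4, 5, 3, 0, 6, 7]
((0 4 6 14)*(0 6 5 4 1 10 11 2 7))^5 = (0 7 2 11 10 1)(4 5)(6 14)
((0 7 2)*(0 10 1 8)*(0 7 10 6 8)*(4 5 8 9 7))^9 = (10)(2 6 9 7) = ((0 10 1)(2 6 9 7)(4 5 8))^9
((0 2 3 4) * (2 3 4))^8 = ((0 3 2 4))^8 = (4)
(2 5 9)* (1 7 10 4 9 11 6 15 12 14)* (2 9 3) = (1 7 10 4 3 2 5 11 6 15 12 14) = [0, 7, 5, 2, 3, 11, 15, 10, 8, 9, 4, 6, 14, 13, 1, 12]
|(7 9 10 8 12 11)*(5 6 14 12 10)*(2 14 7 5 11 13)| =|(2 14 12 13)(5 6 7 9 11)(8 10)| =20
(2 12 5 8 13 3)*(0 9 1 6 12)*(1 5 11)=[9, 6, 0, 2, 4, 8, 12, 7, 13, 5, 10, 1, 11, 3]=(0 9 5 8 13 3 2)(1 6 12 11)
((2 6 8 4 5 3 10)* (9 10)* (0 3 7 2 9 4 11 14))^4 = (0 7 11 4 6)(2 14 5 8 3)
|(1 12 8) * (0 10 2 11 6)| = |(0 10 2 11 6)(1 12 8)| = 15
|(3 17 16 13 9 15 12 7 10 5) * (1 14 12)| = 12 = |(1 14 12 7 10 5 3 17 16 13 9 15)|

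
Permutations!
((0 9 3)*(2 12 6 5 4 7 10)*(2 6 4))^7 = ((0 9 3)(2 12 4 7 10 6 5))^7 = (12)(0 9 3)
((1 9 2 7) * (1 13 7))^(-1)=(1 2 9)(7 13)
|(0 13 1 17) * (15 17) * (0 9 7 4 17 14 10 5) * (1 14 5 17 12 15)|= |(0 13 14 10 17 9 7 4 12 15 5)|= 11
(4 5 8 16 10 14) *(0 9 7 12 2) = (0 9 7 12 2)(4 5 8 16 10 14) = [9, 1, 0, 3, 5, 8, 6, 12, 16, 7, 14, 11, 2, 13, 4, 15, 10]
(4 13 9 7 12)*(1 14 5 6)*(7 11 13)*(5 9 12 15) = (1 14 9 11 13 12 4 7 15 5 6) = [0, 14, 2, 3, 7, 6, 1, 15, 8, 11, 10, 13, 4, 12, 9, 5]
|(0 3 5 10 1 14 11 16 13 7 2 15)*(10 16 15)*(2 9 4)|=|(0 3 5 16 13 7 9 4 2 10 1 14 11 15)|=14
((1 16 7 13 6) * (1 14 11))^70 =(16)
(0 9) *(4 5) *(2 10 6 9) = (0 2 10 6 9)(4 5) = [2, 1, 10, 3, 5, 4, 9, 7, 8, 0, 6]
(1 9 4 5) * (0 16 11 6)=(0 16 11 6)(1 9 4 5)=[16, 9, 2, 3, 5, 1, 0, 7, 8, 4, 10, 6, 12, 13, 14, 15, 11]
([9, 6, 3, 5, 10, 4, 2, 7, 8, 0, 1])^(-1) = (0 9)(1 10 4 5 3 2 6)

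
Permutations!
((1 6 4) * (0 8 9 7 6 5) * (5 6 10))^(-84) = ((0 8 9 7 10 5)(1 6 4))^(-84) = (10)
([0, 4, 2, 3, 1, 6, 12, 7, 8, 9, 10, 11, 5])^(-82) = (5 12 6)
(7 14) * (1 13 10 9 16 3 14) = (1 13 10 9 16 3 14 7) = [0, 13, 2, 14, 4, 5, 6, 1, 8, 16, 9, 11, 12, 10, 7, 15, 3]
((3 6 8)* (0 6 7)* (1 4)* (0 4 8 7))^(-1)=((0 6 7 4 1 8 3))^(-1)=(0 3 8 1 4 7 6)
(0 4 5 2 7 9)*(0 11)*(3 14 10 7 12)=[4, 1, 12, 14, 5, 2, 6, 9, 8, 11, 7, 0, 3, 13, 10]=(0 4 5 2 12 3 14 10 7 9 11)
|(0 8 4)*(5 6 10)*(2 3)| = |(0 8 4)(2 3)(5 6 10)| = 6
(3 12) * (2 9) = (2 9)(3 12) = [0, 1, 9, 12, 4, 5, 6, 7, 8, 2, 10, 11, 3]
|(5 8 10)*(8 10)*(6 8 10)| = 4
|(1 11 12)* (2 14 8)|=3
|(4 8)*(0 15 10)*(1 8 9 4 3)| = |(0 15 10)(1 8 3)(4 9)| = 6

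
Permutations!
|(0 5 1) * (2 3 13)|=3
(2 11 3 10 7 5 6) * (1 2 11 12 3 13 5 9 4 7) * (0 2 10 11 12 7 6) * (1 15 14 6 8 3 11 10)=(0 2 7 9 4 8 3 10 15 14 6 12 11 13 5)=[2, 1, 7, 10, 8, 0, 12, 9, 3, 4, 15, 13, 11, 5, 6, 14]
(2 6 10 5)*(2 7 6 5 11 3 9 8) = (2 5 7 6 10 11 3 9 8) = [0, 1, 5, 9, 4, 7, 10, 6, 2, 8, 11, 3]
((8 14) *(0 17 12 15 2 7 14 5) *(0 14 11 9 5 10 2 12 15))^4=((0 17 15 12)(2 7 11 9 5 14 8 10))^4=(17)(2 5)(7 14)(8 11)(9 10)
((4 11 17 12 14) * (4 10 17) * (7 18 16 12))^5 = (4 11)(7 10 12 18 17 14 16)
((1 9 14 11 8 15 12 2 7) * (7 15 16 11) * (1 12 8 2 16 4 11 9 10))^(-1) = ((1 10)(2 15 8 4 11)(7 12 16 9 14))^(-1) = (1 10)(2 11 4 8 15)(7 14 9 16 12)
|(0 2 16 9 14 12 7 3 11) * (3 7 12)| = |(0 2 16 9 14 3 11)| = 7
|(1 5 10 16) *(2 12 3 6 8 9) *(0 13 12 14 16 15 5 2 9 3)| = |(0 13 12)(1 2 14 16)(3 6 8)(5 10 15)| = 12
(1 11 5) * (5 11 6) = (11)(1 6 5) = [0, 6, 2, 3, 4, 1, 5, 7, 8, 9, 10, 11]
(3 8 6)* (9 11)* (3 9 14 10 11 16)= (3 8 6 9 16)(10 11 14)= [0, 1, 2, 8, 4, 5, 9, 7, 6, 16, 11, 14, 12, 13, 10, 15, 3]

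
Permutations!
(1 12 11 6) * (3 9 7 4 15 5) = (1 12 11 6)(3 9 7 4 15 5) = [0, 12, 2, 9, 15, 3, 1, 4, 8, 7, 10, 6, 11, 13, 14, 5]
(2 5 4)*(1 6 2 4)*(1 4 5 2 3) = [0, 6, 2, 1, 5, 4, 3] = (1 6 3)(4 5)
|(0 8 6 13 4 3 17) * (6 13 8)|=7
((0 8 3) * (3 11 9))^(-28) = ((0 8 11 9 3))^(-28) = (0 11 3 8 9)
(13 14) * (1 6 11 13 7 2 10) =(1 6 11 13 14 7 2 10) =[0, 6, 10, 3, 4, 5, 11, 2, 8, 9, 1, 13, 12, 14, 7]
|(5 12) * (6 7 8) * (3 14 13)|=|(3 14 13)(5 12)(6 7 8)|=6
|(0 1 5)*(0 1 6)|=2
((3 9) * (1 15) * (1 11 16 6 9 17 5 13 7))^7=((1 15 11 16 6 9 3 17 5 13 7))^7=(1 17 16 7 3 11 13 9 15 5 6)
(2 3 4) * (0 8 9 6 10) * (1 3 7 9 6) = (0 8 6 10)(1 3 4 2 7 9) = [8, 3, 7, 4, 2, 5, 10, 9, 6, 1, 0]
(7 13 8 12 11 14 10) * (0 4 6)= [4, 1, 2, 3, 6, 5, 0, 13, 12, 9, 7, 14, 11, 8, 10]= (0 4 6)(7 13 8 12 11 14 10)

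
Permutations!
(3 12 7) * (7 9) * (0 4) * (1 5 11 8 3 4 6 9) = [6, 5, 2, 12, 0, 11, 9, 4, 3, 7, 10, 8, 1] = (0 6 9 7 4)(1 5 11 8 3 12)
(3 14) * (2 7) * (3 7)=(2 3 14 7)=[0, 1, 3, 14, 4, 5, 6, 2, 8, 9, 10, 11, 12, 13, 7]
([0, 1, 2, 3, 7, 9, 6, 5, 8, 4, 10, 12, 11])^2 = (12)(4 5)(7 9)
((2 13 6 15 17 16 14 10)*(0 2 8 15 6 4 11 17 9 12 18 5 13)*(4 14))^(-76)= ((0 2)(4 11 17 16)(5 13 14 10 8 15 9 12 18))^(-76)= (5 15 13 9 14 12 10 18 8)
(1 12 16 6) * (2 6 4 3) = (1 12 16 4 3 2 6) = [0, 12, 6, 2, 3, 5, 1, 7, 8, 9, 10, 11, 16, 13, 14, 15, 4]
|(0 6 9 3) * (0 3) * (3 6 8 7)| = |(0 8 7 3 6 9)| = 6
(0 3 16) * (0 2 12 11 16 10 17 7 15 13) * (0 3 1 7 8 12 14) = (0 1 7 15 13 3 10 17 8 12 11 16 2 14) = [1, 7, 14, 10, 4, 5, 6, 15, 12, 9, 17, 16, 11, 3, 0, 13, 2, 8]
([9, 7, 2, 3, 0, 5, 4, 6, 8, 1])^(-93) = (0 7)(1 4)(6 9)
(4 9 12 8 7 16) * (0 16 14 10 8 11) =[16, 1, 2, 3, 9, 5, 6, 14, 7, 12, 8, 0, 11, 13, 10, 15, 4] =(0 16 4 9 12 11)(7 14 10 8)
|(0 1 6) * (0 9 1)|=3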